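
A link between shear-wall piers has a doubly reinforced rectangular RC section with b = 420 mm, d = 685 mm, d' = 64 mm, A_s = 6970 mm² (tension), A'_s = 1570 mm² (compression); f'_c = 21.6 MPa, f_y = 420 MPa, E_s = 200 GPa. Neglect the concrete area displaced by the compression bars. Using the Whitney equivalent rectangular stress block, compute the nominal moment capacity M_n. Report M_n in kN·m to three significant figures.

Assume both tension and compression steel yield.
Net tension couple steel: A_s − A'_s = 5400 mm².
a = (A_s − A'_s) f_y / (0.85 f'_c b) = 2268000/(0.85 × 21.6 × 420) = 294.12 mm.
c = a/β₁ = 294.12/0.85 = 346.02 mm; ε'_s = 0.003(c − d')/c = 0.0024 ≥ f_y/E_s = 0.0021, so compression steel does yield.
M_n = (A_s − A'_s) f_y (d − a/2) + A'_s f_y (d − d') = [2268000 × (685 − 147.06) + 659400 × (685 − 64)] × 10⁻⁶ = 1220.05 + 409.49 = 1629.54 kN·m.

M_n ≈ 1630 kN·m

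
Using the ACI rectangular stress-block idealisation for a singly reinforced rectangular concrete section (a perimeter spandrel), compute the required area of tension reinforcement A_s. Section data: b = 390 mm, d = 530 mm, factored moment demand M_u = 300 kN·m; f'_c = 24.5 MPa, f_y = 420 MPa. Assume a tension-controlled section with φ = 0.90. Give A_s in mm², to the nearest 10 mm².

M_n = M_u/φ = 300/0.90 = 333.333 kN·m.
With M_n = 0.85 f'_c a b (d − a/2), solve the quadratic for a:
a = d − √(d² − 2M_n/(0.85 f'_c b)) = 530 − √(530² − 2 × 333.333×10⁶/(0.85 × 24.5 × 390)) = 84.11 mm.
A_s = 0.85 f'_c a b / f_y = 0.85 × 24.5 × 84.11 × 390 / 420 = 1626.5 mm².

A_s ≈ 1630 mm²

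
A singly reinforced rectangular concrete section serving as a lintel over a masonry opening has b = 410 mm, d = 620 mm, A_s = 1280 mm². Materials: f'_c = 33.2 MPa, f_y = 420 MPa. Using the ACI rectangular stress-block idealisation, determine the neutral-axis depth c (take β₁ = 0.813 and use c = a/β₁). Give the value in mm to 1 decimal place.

T = A_s f_y = 1280 × 420 = 537600 N = 537.6 kN.
Setting C = 0.85 f'_c a b equal to T: a = 537600/(0.85 × 33.2 × 410) = 46.464 mm.
With β₁ = 0.813, c = a/β₁ = 46.464/0.813 = 57.2 mm.

c ≈ 57.2 mm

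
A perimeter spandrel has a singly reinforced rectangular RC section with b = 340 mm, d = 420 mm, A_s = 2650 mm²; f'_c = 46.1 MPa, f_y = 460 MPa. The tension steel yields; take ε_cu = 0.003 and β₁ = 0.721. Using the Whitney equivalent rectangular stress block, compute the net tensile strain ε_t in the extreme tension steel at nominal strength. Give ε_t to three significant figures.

a = A_s f_y/(0.85 f'_c b) = 91.50 mm.
β₁ = 0.721, so c = a/β₁ = 91.50/0.721 = 126.91 mm.
From the linear strain diagram with ε_cu = 0.003: ε_t = 0.003 (d − c)/c = 0.003 × (420 − 126.91)/126.91 = 0.00693.
Since ε_t ≥ 0.005, the section is tension-controlled.

ε_t ≈ 0.00693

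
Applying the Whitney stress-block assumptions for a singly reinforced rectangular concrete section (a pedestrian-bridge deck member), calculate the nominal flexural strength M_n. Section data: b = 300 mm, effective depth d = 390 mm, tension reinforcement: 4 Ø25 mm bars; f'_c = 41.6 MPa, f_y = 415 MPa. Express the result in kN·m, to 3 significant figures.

A_s = 4 × 491 = 1964 mm².
T = A_s f_y = 1964 × 415 = 815060 N = 815.06 kN.
From C = T: a = T/(0.85 f'_c b) = 815060/(0.85 × 41.6 × 300) = 76.83 mm.
M_n = T(d − a/2) = 815.06 kN × (390 − 38.415) mm = 286.56 kN·m.

M_n ≈ 287 kN·m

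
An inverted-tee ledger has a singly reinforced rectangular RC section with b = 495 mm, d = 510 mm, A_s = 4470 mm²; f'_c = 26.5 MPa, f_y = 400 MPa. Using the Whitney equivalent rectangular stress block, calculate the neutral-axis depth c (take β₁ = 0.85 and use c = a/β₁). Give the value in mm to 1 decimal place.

T = A_s f_y = 4470 × 400 = 1788000 N = 1788 kN.
Setting C = 0.85 f'_c a b equal to T: a = 1788000/(0.85 × 26.5 × 495) = 160.361 mm.
With β₁ = 0.85, c = a/β₁ = 160.361/0.85 = 188.7 mm.

c ≈ 188.7 mm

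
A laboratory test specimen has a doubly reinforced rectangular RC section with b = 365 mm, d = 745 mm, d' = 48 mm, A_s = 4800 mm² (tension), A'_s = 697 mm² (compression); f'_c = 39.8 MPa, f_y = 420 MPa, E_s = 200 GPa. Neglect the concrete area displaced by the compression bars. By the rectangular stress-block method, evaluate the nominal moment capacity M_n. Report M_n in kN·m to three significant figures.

Assume both tension and compression steel yield.
Net tension couple steel: A_s − A'_s = 4103 mm².
a = (A_s − A'_s) f_y / (0.85 f'_c b) = 1723260/(0.85 × 39.8 × 365) = 139.56 mm.
c = a/β₁ = 139.56/0.766 = 182.19 mm; ε'_s = 0.003(c − d')/c = 0.0022 ≥ f_y/E_s = 0.0021, so compression steel does yield.
M_n = (A_s − A'_s) f_y (d − a/2) + A'_s f_y (d − d') = [1723260 × (745 − 69.78) + 292740 × (745 − 48)] × 10⁻⁶ = 1163.58 + 204.04 = 1367.62 kN·m.

M_n ≈ 1370 kN·m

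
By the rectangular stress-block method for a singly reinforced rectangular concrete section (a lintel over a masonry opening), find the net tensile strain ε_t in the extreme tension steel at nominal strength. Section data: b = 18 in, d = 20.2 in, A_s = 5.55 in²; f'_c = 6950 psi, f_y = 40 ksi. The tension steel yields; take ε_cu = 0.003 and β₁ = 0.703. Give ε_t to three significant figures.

a = A_s f_y/(0.85 f'_c b) = 2.088 in.
β₁ = 0.703, so c = a/β₁ = 2.088/0.703 = 2.970 in.
From the linear strain diagram with ε_cu = 0.003: ε_t = 0.003 (d − c)/c = 0.003 × (20.2 − 2.970)/2.970 = 0.0174.
Since ε_t ≥ 0.005, the section is tension-controlled.

ε_t ≈ 0.0174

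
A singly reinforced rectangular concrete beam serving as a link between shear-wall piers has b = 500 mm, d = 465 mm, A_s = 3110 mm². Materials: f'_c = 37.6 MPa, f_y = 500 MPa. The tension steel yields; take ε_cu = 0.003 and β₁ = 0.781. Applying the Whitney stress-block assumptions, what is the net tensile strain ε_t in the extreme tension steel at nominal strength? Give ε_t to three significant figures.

a = A_s f_y/(0.85 f'_c b) = 97.31 mm.
β₁ = 0.781, so c = a/β₁ = 97.31/0.781 = 124.60 mm.
From the linear strain diagram with ε_cu = 0.003: ε_t = 0.003 (d − c)/c = 0.003 × (465 − 124.60)/124.60 = 0.00820.
Since ε_t ≥ 0.005, the section is tension-controlled.

ε_t ≈ 0.00820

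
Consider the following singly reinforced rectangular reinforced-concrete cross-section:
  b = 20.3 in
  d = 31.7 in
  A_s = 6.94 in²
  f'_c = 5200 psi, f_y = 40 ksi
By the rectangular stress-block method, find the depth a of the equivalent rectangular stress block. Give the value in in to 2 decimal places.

T = A_s f_y = 6.94 × 40 = 277.6 kips.
a = T/(0.85 f'_c b) = 277.6/(0.85 × 5.2 × 20.3) = 3.09 in.

a ≈ 3.09 in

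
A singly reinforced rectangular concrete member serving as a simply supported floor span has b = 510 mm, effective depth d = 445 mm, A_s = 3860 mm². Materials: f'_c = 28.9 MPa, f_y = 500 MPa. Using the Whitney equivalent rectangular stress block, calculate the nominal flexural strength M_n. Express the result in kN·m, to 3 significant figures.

T = A_s f_y = 3860 × 500 = 1930000 N = 1930 kN.
From C = T: a = T/(0.85 f'_c b) = 1930000/(0.85 × 28.9 × 510) = 154.05 mm.
M_n = T(d − a/2) = 1930 kN × (445 − 77.025) mm = 710.19 kN·m.

M_n ≈ 710 kN·m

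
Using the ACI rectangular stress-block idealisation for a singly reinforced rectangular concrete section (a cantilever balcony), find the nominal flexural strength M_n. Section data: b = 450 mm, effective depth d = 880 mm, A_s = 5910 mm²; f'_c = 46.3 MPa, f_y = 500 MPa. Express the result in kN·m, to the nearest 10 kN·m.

T = A_s f_y = 5910 × 500 = 2955000 N = 2955 kN.
From C = T: a = T/(0.85 f'_c b) = 2955000/(0.85 × 46.3 × 450) = 166.86 mm.
M_n = T(d − a/2) = 2955 kN × (880 − 83.43) mm = 2353.86 kN·m.

M_n ≈ 2350 kN·m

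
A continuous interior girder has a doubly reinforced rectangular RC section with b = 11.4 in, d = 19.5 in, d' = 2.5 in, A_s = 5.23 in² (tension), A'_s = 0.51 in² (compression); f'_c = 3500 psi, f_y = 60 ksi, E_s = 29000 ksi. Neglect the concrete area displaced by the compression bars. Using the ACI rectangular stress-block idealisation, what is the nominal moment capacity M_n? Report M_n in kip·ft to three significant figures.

Assume both steels yield.
a = (A_s − A'_s) f_y/(0.85 f'_c b) = (5.23 − 0.51) × 60/(0.85 × 3.5 × 11.4) = 8.350 in.
c = a/β₁ = 8.350/0.85 = 9.824 in; ε'_s = 0.003(c − d')/c = 0.0022 ≥ ε_y = 0.0021, so the compression steel yields.
M_n = (A_s − A'_s) f_y (d − a/2) + A'_s f_y (d − d') = 283.2 × (19.5 − 4.175) + 30.6 × (19.5 − 2.5) = 4340.0 + 520.2 = 4860.2 kip·in = 4860.2/12 = 405.02 kip·ft.

M_n ≈ 405 kip·ft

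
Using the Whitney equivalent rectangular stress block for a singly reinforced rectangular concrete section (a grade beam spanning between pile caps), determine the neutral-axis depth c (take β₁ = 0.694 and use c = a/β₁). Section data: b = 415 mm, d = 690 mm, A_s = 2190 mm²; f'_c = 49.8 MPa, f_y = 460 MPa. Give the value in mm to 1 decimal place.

T = A_s f_y = 2190 × 460 = 1007400 N = 1007.4 kN.
Setting C = 0.85 f'_c a b equal to T: a = 1007400/(0.85 × 49.8 × 415) = 57.346 mm.
With β₁ = 0.694, c = a/β₁ = 57.346/0.694 = 82.6 mm.

c ≈ 82.6 mm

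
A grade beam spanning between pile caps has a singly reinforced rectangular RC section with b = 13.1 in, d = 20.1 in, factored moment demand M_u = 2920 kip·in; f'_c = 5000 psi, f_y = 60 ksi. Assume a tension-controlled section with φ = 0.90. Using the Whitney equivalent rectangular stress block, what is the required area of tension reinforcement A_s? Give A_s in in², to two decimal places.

M_n = M_u/φ = 2920/0.90 = 3244.44 kip·in.
From M_n = 0.85 f'_c a b (d − a/2):
a = d − √(d² − 2M_n/(0.85 f'_c b)) = 20.1 − √(20.1² − 2 × 3244.44/(0.85 × 5 × 13.1)) = 3.145 in.
A_s = 0.85 f'_c a b / f_y = 0.85 × 5 × 3.145 × 13.1 / 60 = 2.918 in².

A_s ≈ 2.92 in²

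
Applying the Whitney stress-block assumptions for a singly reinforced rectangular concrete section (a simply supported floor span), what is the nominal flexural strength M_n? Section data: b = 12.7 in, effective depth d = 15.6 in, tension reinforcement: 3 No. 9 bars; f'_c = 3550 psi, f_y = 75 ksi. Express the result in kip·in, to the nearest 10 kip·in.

A_s = 3 × 1 = 3 in².
T = A_s f_y = 3 × 75 = 225 kips.
a = T/(0.85 f'_c b) = 225/(0.85 × 3.55 × 12.7) = 5.871 in.
M_n = T(d − a/2) = 225 × (15.6 − 2.9355) = 2849.5 kip·in.

M_n ≈ 2850 kip·in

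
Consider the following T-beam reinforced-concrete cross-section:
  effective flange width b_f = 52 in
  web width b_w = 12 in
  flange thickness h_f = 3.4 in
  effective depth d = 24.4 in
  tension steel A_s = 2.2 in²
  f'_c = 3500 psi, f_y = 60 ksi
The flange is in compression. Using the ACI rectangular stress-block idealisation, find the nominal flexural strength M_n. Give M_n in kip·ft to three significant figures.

Tension: T = A_s f_y = 2.2 × 60 = 132 kips.
Try a within the flange: a = T/(0.85 f'_c b_f) = 132/(0.85 × 3.5 × 52) = 0.853 in.
Since a = 0.853 ≤ h_f = 3.4 in, the stress block lies entirely in the flange; analyse as a rectangular beam of width b_f.
M_n = T(d − a/2) = 132 × (24.4 − 0.4265) = 3164.5 kip·in.
M_n = 3164.5/12 = 263.71 kip·ft.

M_n ≈ 264 kip·ft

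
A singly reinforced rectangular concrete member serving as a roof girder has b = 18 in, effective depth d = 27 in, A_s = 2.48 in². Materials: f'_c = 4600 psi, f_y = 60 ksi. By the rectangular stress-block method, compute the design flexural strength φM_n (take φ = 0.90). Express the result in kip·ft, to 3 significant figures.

T = A_s f_y = 2.48 × 60 = 148.8 kips.
a = T/(0.85 f'_c b) = 148.8/(0.85 × 4.6 × 18) = 2.114 in.
M_n = T(d − a/2) = 148.8 × (27 − 1.057) = 3860.3 kip·in = 3860.3/12 = 321.69 kip·ft.
φM_n = 0.90 × 321.69 = 289.52 kip·ft.

φM_n ≈ 290 kip·ft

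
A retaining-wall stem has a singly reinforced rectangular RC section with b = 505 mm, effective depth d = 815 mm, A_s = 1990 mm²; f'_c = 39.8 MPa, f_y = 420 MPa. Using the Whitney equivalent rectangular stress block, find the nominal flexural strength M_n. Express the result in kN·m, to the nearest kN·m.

T = A_s f_y = 1990 × 420 = 835800 N = 835.8 kN.
From C = T: a = T/(0.85 f'_c b) = 835800/(0.85 × 39.8 × 505) = 48.92 mm.
M_n = T(d − a/2) = 835.8 kN × (815 − 24.46) mm = 660.73 kN·m.

M_n ≈ 661 kN·m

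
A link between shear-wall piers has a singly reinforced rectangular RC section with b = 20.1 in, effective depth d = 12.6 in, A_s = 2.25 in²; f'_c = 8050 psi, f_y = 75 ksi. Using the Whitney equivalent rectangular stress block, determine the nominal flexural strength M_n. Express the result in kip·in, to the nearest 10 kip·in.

T = A_s f_y = 2.25 × 75 = 168.75 kips.
a = T/(0.85 f'_c b) = 168.75/(0.85 × 8.05 × 20.1) = 1.227 in.
M_n = T(d − a/2) = 168.75 × (12.6 − 0.6135) = 2022.7 kip·in.

M_n ≈ 2020 kip·in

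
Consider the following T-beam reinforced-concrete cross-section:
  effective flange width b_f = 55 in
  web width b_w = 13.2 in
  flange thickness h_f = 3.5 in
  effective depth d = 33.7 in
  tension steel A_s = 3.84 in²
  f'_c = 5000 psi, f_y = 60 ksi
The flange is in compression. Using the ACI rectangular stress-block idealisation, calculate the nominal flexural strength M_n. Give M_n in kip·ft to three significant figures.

Tension: T = A_s f_y = 3.84 × 60 = 230.4 kips.
Try a within the flange: a = T/(0.85 f'_c b_f) = 230.4/(0.85 × 5 × 55) = 0.986 in.
Since a = 0.986 ≤ h_f = 3.5 in, the stress block lies entirely in the flange; analyse as a rectangular beam of width b_f.
M_n = T(d − a/2) = 230.4 × (33.7 − 0.493) = 7650.9 kip·in.
M_n = 7650.9/12 = 637.58 kip·ft.

M_n ≈ 638 kip·ft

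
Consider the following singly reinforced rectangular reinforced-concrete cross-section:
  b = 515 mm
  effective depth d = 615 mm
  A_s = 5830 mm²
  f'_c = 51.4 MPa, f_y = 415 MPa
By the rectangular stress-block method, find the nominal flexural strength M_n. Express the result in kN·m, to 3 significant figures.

M_n ≈ 1360 kN·m

T = A_s f_y = 5830 × 415 = 2419450 N = 2419.45 kN.
From C = T: a = T/(0.85 f'_c b) = 2419450/(0.85 × 51.4 × 515) = 107.53 mm.
M_n = T(d − a/2) = 2419.45 kN × (615 − 53.765) mm = 1357.88 kN·m.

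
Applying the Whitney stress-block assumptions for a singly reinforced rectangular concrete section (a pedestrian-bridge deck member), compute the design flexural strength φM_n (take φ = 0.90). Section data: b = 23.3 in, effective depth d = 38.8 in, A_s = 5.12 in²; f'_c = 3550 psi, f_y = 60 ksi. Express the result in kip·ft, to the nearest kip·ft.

φM_n ≈ 844 kip·ft

T = A_s f_y = 5.12 × 60 = 307.2 kips.
a = T/(0.85 f'_c b) = 307.2/(0.85 × 3.55 × 23.3) = 4.369 in.
M_n = T(d − a/2) = 307.2 × (38.8 − 2.1845) = 11248.3 kip·in = 11248.3/12 = 937.36 kip·ft.
φM_n = 0.90 × 937.36 = 843.62 kip·ft.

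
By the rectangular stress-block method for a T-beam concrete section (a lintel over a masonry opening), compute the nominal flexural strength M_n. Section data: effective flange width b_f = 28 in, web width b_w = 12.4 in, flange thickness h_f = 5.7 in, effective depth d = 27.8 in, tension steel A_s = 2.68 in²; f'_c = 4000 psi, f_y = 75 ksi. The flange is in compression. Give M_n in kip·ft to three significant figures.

M_n ≈ 448 kip·ft

Tension: T = A_s f_y = 2.68 × 75 = 201 kips.
Try a within the flange: a = T/(0.85 f'_c b_f) = 201/(0.85 × 4 × 28) = 2.111 in.
Since a = 2.111 ≤ h_f = 5.7 in, the stress block lies entirely in the flange; analyse as a rectangular beam of width b_f.
M_n = T(d − a/2) = 201 × (27.8 − 1.0555) = 5375.6 kip·in.
M_n = 5375.6/12 = 447.97 kip·ft.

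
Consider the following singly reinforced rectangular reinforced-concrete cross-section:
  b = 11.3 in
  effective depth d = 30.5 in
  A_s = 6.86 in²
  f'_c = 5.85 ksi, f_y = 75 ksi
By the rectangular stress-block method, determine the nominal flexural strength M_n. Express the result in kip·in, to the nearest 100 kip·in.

M_n ≈ 13300 kip·in

T = A_s f_y = 6.86 × 75 = 514.5 kips.
a = T/(0.85 f'_c b) = 514.5/(0.85 × 5.85 × 11.3) = 9.157 in.
M_n = T(d − a/2) = 514.5 × (30.5 − 4.5785) = 13336.6 kip·in.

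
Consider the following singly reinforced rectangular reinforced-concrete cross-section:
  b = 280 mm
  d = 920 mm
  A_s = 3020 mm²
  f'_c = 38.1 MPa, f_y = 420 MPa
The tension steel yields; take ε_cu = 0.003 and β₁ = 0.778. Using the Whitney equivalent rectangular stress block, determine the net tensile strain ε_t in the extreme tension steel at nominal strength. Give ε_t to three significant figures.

ε_t ≈ 0.0124

a = A_s f_y/(0.85 f'_c b) = 139.88 mm.
β₁ = 0.778, so c = a/β₁ = 139.88/0.778 = 179.79 mm.
From the linear strain diagram with ε_cu = 0.003: ε_t = 0.003 (d − c)/c = 0.003 × (920 − 179.79)/179.79 = 0.0124.
Since ε_t ≥ 0.005, the section is tension-controlled.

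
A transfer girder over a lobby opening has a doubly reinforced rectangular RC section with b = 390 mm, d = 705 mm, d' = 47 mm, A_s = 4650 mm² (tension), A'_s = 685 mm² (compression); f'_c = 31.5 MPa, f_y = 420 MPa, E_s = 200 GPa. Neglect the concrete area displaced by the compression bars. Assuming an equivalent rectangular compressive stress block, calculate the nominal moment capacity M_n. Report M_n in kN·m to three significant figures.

Assume both tension and compression steel yield.
Net tension couple steel: A_s − A'_s = 3965 mm².
a = (A_s − A'_s) f_y / (0.85 f'_c b) = 1665300/(0.85 × 31.5 × 390) = 159.48 mm.
c = a/β₁ = 159.48/0.825 = 193.31 mm; ε'_s = 0.003(c − d')/c = 0.0023 ≥ f_y/E_s = 0.0021, so compression steel does yield.
M_n = (A_s − A'_s) f_y (d − a/2) + A'_s f_y (d − d') = [1665300 × (705 − 79.74) + 287700 × (705 − 47)] × 10⁻⁶ = 1041.25 + 189.31 = 1230.56 kN·m.

M_n ≈ 1230 kN·m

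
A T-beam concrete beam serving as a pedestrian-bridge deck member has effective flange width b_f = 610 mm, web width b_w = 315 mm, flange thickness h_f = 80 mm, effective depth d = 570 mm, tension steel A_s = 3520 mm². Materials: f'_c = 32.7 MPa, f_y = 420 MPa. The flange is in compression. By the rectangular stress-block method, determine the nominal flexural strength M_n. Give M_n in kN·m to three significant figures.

Tension: T = A_s f_y = 3520 × 420 = 1478400 N.
Try a within the flange: a = T/(0.85 f'_c b_f) = 1478400/(0.85 × 32.7 × 610) = 87.20 mm.
a = 87.20 > h_f = 80 mm: the block extends into the web. Split into flange-overhang and web parts.
C_f = 0.85 f'_c (b_f − b_w) h_f = 0.85 × 32.7 × (610 − 315) × 80 = 655962 N.
Remaining web compression depth: a_w = (T − C_f)/(0.85 f'_c b_w) = (1478400 − 655962)/(0.85 × 32.7 × 315) = 93.93 mm.
M_n = C_f(d − h_f/2) + (T − C_f)(d − a_w/2) = 655962 × (570 − 40) + 822438 × (570 − 46.965) = 347.66 + 430.16 = 777.82 × 10⁶ N·mm.
M_n = 777.82 kN·m.

M_n ≈ 778 kN·m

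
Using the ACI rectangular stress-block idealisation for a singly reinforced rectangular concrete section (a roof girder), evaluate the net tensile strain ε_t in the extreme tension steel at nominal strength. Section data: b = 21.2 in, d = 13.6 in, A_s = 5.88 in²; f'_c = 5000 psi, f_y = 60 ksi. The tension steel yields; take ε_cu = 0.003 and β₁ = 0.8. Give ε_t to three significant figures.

ε_t ≈ 0.00534

a = A_s f_y/(0.85 f'_c b) = 3.916 in.
β₁ = 0.8, so c = a/β₁ = 3.916/0.8 = 4.895 in.
From the linear strain diagram with ε_cu = 0.003: ε_t = 0.003 (d − c)/c = 0.003 × (13.6 − 4.895)/4.895 = 0.00534.
Since ε_t ≥ 0.005, the section is tension-controlled.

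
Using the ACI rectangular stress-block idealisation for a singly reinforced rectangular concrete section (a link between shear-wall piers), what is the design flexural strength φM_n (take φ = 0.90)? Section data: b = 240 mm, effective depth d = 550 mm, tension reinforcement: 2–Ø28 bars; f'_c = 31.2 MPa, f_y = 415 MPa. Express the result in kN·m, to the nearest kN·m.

φM_n ≈ 235 kN·m

A_s = 2 × 616 = 1232 mm².
T = A_s f_y = 1232 × 415 = 511280 N = 511.28 kN.
From C = T: a = T/(0.85 f'_c b) = 511280/(0.85 × 31.2 × 240) = 80.33 mm.
M_n = T(d − a/2) = 511.28 kN × (550 − 40.165) mm = 260.67 kN·m.
φM_n = 0.90 × 260.67 = 234.60 kN·m.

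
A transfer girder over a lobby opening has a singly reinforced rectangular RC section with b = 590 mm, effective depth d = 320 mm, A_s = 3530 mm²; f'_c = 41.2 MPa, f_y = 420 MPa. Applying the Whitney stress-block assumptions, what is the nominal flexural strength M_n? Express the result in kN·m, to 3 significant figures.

T = A_s f_y = 3530 × 420 = 1482600 N = 1482.6 kN.
From C = T: a = T/(0.85 f'_c b) = 1482600/(0.85 × 41.2 × 590) = 71.76 mm.
M_n = T(d − a/2) = 1482.6 kN × (320 − 35.88) mm = 421.24 kN·m.

M_n ≈ 421 kN·m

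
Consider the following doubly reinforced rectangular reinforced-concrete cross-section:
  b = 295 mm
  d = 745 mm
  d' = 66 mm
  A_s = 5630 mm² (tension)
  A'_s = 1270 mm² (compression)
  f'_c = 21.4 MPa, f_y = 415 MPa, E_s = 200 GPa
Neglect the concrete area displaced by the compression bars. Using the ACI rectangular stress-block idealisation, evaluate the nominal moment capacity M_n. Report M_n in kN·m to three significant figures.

Assume both tension and compression steel yield.
Net tension couple steel: A_s − A'_s = 4360 mm².
a = (A_s − A'_s) f_y / (0.85 f'_c b) = 1809400/(0.85 × 21.4 × 295) = 337.19 mm.
c = a/β₁ = 337.19/0.85 = 396.69 mm; ε'_s = 0.003(c − d')/c = 0.0025 ≥ f_y/E_s = 0.0021, so compression steel does yield.
M_n = (A_s − A'_s) f_y (d − a/2) + A'_s f_y (d − d') = [1809400 × (745 − 168.595) + 527050 × (745 − 66)] × 10⁻⁶ = 1042.95 + 357.87 = 1400.82 kN·m.

M_n ≈ 1400 kN·m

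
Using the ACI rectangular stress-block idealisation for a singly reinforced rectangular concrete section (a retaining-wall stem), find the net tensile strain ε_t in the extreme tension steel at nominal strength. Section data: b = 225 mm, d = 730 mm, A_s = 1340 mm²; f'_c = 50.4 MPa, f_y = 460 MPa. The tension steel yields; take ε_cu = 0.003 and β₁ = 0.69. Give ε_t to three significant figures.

a = A_s f_y/(0.85 f'_c b) = 63.95 mm.
β₁ = 0.69, so c = a/β₁ = 63.95/0.69 = 92.68 mm.
From the linear strain diagram with ε_cu = 0.003: ε_t = 0.003 (d − c)/c = 0.003 × (730 − 92.68)/92.68 = 0.0206.
Since ε_t ≥ 0.005, the section is tension-controlled.

ε_t ≈ 0.0206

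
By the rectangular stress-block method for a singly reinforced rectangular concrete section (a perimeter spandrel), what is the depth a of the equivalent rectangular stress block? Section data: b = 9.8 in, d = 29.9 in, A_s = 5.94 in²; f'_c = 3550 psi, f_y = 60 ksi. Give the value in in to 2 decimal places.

a ≈ 12.05 in

T = A_s f_y = 5.94 × 60 = 356.4 kips.
a = T/(0.85 f'_c b) = 356.4/(0.85 × 3.55 × 9.8) = 12.05 in.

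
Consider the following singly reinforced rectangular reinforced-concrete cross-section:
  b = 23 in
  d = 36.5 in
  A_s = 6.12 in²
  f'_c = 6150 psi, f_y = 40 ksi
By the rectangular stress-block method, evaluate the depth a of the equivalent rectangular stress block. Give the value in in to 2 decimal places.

T = A_s f_y = 6.12 × 40 = 244.8 kips.
a = T/(0.85 f'_c b) = 244.8/(0.85 × 6.15 × 23) = 2.04 in.

a ≈ 2.04 in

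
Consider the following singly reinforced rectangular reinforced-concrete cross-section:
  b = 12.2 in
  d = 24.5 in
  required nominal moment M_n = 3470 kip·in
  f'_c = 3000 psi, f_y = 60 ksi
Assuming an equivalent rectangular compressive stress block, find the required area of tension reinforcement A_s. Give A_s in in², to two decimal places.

From M_n = 0.85 f'_c a b (d − a/2):
a = d − √(d² − 2M_n/(0.85 f'_c b)) = 24.5 − √(24.5² − 2 × 3470/(0.85 × 3 × 12.2)) = 5.079 in.
A_s = 0.85 f'_c a b / f_y = 0.85 × 3 × 5.079 × 12.2 / 60 = 2.633 in².

A_s ≈ 2.63 in²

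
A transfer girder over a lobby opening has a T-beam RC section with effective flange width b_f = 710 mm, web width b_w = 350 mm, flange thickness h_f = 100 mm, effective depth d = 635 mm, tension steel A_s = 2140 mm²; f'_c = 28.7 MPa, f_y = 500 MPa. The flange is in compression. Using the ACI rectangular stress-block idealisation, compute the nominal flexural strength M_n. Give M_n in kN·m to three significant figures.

Tension: T = A_s f_y = 2140 × 500 = 1070000 N.
Try a within the flange: a = T/(0.85 f'_c b_f) = 1070000/(0.85 × 28.7 × 710) = 61.78 mm.
Since a = 61.78 ≤ h_f = 100 mm, the stress block lies entirely in the flange; analyse as a rectangular beam of width b_f.
M_n = T(d − a/2) = 1070000 × (635 − 30.89) = 646.40 × 10⁶ N·mm.
M_n = 646.40 kN·m.

M_n ≈ 646 kN·m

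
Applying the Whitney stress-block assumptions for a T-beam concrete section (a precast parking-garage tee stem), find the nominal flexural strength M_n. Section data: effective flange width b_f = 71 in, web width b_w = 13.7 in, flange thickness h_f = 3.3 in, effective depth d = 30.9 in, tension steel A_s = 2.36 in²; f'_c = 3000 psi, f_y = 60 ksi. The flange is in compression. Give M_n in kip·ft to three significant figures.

M_n ≈ 360 kip·ft

Tension: T = A_s f_y = 2.36 × 60 = 141.6 kips.
Try a within the flange: a = T/(0.85 f'_c b_f) = 141.6/(0.85 × 3 × 71) = 0.782 in.
Since a = 0.782 ≤ h_f = 3.3 in, the stress block lies entirely in the flange; analyse as a rectangular beam of width b_f.
M_n = T(d − a/2) = 141.6 × (30.9 − 0.391) = 4320.1 kip·in.
M_n = 4320.1/12 = 360.01 kip·ft.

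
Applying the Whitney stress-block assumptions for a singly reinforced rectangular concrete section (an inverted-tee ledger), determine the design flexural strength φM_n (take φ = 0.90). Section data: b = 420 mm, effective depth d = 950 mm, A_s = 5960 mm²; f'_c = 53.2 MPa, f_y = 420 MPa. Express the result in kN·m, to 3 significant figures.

T = A_s f_y = 5960 × 420 = 2503200 N = 2503.2 kN.
From C = T: a = T/(0.85 f'_c b) = 2503200/(0.85 × 53.2 × 420) = 131.80 mm.
M_n = T(d − a/2) = 2503.2 kN × (950 − 65.9) mm = 2213.08 kN·m.
φM_n = 0.90 × 2213.08 = 1991.77 kN·m.

φM_n ≈ 1990 kN·m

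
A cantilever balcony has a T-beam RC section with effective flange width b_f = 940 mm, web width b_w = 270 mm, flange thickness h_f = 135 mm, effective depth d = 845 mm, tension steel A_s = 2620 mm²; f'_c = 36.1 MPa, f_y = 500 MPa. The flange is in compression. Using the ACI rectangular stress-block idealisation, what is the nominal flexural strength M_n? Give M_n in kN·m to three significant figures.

M_n ≈ 1080 kN·m

Tension: T = A_s f_y = 2620 × 500 = 1310000 N.
Try a within the flange: a = T/(0.85 f'_c b_f) = 1310000/(0.85 × 36.1 × 940) = 45.42 mm.
Since a = 45.42 ≤ h_f = 135 mm, the stress block lies entirely in the flange; analyse as a rectangular beam of width b_f.
M_n = T(d − a/2) = 1310000 × (845 − 22.71) = 1077.20 × 10⁶ N·mm.
M_n = 1077.20 kN·m.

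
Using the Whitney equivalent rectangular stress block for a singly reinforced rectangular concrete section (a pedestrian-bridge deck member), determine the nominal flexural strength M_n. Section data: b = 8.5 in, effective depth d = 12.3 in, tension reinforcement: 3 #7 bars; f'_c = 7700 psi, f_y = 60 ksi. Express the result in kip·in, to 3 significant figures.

M_n ≈ 1220 kip·in

A_s = 3 × 0.6 = 1.8 in².
T = A_s f_y = 1.8 × 60 = 108 kips.
a = T/(0.85 f'_c b) = 108/(0.85 × 7.7 × 8.5) = 1.941 in.
M_n = T(d − a/2) = 108 × (12.3 − 0.9705) = 1223.6 kip·in.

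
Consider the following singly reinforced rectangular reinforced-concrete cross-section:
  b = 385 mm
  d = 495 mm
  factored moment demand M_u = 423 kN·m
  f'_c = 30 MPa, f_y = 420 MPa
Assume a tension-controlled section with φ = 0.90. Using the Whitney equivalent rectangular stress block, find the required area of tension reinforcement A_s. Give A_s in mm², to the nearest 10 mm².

A_s ≈ 2540 mm²

M_n = M_u/φ = 423/0.90 = 470 kN·m.
With M_n = 0.85 f'_c a b (d − a/2), solve the quadratic for a:
a = d − √(d² − 2M_n/(0.85 f'_c b)) = 495 − √(495² − 2 × 470×10⁶/(0.85 × 30 × 385)) = 108.64 mm.
A_s = 0.85 f'_c a b / f_y = 0.85 × 30 × 108.64 × 385 / 420 = 2539.5 mm².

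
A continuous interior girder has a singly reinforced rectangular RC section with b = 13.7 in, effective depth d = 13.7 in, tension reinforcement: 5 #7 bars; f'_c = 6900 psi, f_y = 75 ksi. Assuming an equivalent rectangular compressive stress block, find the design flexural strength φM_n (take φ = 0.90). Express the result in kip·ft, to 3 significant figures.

φM_n ≈ 208 kip·ft

A_s = 5 × 0.6 = 3 in².
T = A_s f_y = 3 × 75 = 225 kips.
a = T/(0.85 f'_c b) = 225/(0.85 × 6.9 × 13.7) = 2.800 in.
M_n = T(d − a/2) = 225 × (13.7 − 1.4) = 2767.5 kip·in = 2767.5/12 = 230.63 kip·ft.
φM_n = 0.90 × 230.63 = 207.57 kip·ft.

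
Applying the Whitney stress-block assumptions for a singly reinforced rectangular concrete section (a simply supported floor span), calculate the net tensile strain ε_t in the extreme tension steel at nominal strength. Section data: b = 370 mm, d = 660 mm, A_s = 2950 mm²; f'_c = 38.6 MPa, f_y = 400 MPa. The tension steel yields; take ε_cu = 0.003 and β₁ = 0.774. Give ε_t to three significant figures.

ε_t ≈ 0.0128

a = A_s f_y/(0.85 f'_c b) = 97.20 mm.
β₁ = 0.774, so c = a/β₁ = 97.20/0.774 = 125.58 mm.
From the linear strain diagram with ε_cu = 0.003: ε_t = 0.003 (d − c)/c = 0.003 × (660 − 125.58)/125.58 = 0.0128.
Since ε_t ≥ 0.005, the section is tension-controlled.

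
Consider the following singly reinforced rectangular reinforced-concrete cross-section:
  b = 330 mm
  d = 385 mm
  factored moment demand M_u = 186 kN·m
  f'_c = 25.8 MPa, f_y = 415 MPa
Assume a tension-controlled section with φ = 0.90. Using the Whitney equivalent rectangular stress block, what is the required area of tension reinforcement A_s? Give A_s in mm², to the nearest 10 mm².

A_s ≈ 1450 mm²

M_n = M_u/φ = 186/0.90 = 206.667 kN·m.
With M_n = 0.85 f'_c a b (d − a/2), solve the quadratic for a:
a = d − √(d² − 2M_n/(0.85 f'_c b)) = 385 − √(385² − 2 × 206.667×10⁶/(0.85 × 25.8 × 330)) = 83.16 mm.
A_s = 0.85 f'_c a b / f_y = 0.85 × 25.8 × 83.16 × 330 / 415 = 1450.2 mm².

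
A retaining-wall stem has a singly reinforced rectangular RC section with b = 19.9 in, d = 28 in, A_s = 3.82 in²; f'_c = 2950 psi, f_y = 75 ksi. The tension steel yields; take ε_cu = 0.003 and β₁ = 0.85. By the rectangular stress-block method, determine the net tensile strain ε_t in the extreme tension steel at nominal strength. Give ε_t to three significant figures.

ε_t ≈ 0.00944

a = A_s f_y/(0.85 f'_c b) = 5.742 in.
β₁ = 0.85, so c = a/β₁ = 5.742/0.85 = 6.755 in.
From the linear strain diagram with ε_cu = 0.003: ε_t = 0.003 (d − c)/c = 0.003 × (28 − 6.755)/6.755 = 0.00944.
Since ε_t ≥ 0.005, the section is tension-controlled.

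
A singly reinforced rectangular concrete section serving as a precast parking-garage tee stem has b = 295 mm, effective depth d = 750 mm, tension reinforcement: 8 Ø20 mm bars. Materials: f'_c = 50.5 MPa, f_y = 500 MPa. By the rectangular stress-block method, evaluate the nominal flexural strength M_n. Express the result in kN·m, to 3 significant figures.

M_n ≈ 880 kN·m

A_s = 8 × 314 = 2512 mm².
T = A_s f_y = 2512 × 500 = 1256000 N = 1256 kN.
From C = T: a = T/(0.85 f'_c b) = 1256000/(0.85 × 50.5 × 295) = 99.19 mm.
M_n = T(d − a/2) = 1256 kN × (750 − 49.595) mm = 879.71 kN·m.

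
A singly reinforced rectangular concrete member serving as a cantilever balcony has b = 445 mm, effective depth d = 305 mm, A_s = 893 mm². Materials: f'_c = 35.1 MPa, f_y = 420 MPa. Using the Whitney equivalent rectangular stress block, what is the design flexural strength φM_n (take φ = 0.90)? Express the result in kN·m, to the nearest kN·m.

T = A_s f_y = 893 × 420 = 375060 N = 375.06 kN.
From C = T: a = T/(0.85 f'_c b) = 375060/(0.85 × 35.1 × 445) = 28.25 mm.
M_n = T(d − a/2) = 375.06 kN × (305 − 14.125) mm = 109.10 kN·m.
φM_n = 0.90 × 109.10 = 98.19 kN·m.

φM_n ≈ 98 kN·m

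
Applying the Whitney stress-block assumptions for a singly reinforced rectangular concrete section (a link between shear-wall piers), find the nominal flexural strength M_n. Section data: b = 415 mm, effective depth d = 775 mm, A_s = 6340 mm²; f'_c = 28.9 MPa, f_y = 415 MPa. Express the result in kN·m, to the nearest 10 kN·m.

T = A_s f_y = 6340 × 415 = 2631100 N = 2631.1 kN.
From C = T: a = T/(0.85 f'_c b) = 2631100/(0.85 × 28.9 × 415) = 258.09 mm.
M_n = T(d − a/2) = 2631.1 kN × (775 − 129.045) mm = 1699.57 kN·m.

M_n ≈ 1700 kN·m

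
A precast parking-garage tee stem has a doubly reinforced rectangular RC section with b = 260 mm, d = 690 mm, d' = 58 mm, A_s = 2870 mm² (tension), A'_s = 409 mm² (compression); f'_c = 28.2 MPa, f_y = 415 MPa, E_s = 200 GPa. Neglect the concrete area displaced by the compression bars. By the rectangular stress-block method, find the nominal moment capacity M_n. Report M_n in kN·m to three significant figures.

Assume both tension and compression steel yield.
Net tension couple steel: A_s − A'_s = 2461 mm².
a = (A_s − A'_s) f_y / (0.85 f'_c b) = 1021315/(0.85 × 28.2 × 260) = 163.88 mm.
c = a/β₁ = 163.88/0.849 = 193.03 mm; ε'_s = 0.003(c − d')/c = 0.0021 ≥ f_y/E_s = 0.0021, so compression steel does yield.
M_n = (A_s − A'_s) f_y (d − a/2) + A'_s f_y (d − d') = [1021315 × (690 − 81.94) + 169735 × (690 − 58)] × 10⁻⁶ = 621.02 + 107.27 = 728.29 kN·m.

M_n ≈ 728 kN·m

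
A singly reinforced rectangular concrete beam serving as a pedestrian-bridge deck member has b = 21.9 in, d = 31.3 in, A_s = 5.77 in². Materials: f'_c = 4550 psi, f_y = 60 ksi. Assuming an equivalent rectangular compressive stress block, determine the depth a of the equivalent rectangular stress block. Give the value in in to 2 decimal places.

T = A_s f_y = 5.77 × 60 = 346.2 kips.
a = T/(0.85 f'_c b) = 346.2/(0.85 × 4.55 × 21.9) = 4.09 in.

a ≈ 4.09 in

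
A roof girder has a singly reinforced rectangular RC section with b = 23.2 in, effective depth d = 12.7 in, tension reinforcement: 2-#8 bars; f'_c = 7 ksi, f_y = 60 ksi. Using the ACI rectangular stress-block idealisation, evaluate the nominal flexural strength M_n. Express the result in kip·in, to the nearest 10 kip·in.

A_s = 2 × 0.79 = 1.58 in².
T = A_s f_y = 1.58 × 60 = 94.8 kips.
a = T/(0.85 f'_c b) = 94.8/(0.85 × 7 × 23.2) = 0.687 in.
M_n = T(d − a/2) = 94.8 × (12.7 − 0.3435) = 1171.4 kip·in.

M_n ≈ 1170 kip·in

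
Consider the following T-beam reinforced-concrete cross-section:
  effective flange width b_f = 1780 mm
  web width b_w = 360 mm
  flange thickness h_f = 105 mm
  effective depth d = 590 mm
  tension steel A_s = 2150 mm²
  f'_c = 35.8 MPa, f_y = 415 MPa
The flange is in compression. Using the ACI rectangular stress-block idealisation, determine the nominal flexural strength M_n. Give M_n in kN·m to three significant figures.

Tension: T = A_s f_y = 2150 × 415 = 892250 N.
Try a within the flange: a = T/(0.85 f'_c b_f) = 892250/(0.85 × 35.8 × 1780) = 16.47 mm.
Since a = 16.47 ≤ h_f = 105 mm, the stress block lies entirely in the flange; analyse as a rectangular beam of width b_f.
M_n = T(d − a/2) = 892250 × (590 − 8.235) = 519.08 × 10⁶ N·mm.
M_n = 519.08 kN·m.

M_n ≈ 519 kN·m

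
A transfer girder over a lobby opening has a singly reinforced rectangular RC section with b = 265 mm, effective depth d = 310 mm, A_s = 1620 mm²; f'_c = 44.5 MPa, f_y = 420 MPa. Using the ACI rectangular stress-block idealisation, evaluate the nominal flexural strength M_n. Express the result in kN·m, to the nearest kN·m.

T = A_s f_y = 1620 × 420 = 680400 N = 680.4 kN.
From C = T: a = T/(0.85 f'_c b) = 680400/(0.85 × 44.5 × 265) = 67.88 mm.
M_n = T(d − a/2) = 680.4 kN × (310 − 33.94) mm = 187.83 kN·m.

M_n ≈ 188 kN·m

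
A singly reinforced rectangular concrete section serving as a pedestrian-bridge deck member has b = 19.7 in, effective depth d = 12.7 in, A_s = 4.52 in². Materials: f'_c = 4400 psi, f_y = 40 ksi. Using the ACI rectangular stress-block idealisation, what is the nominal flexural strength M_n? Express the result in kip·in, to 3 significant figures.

M_n ≈ 2070 kip·in

T = A_s f_y = 4.52 × 40 = 180.8 kips.
a = T/(0.85 f'_c b) = 180.8/(0.85 × 4.4 × 19.7) = 2.454 in.
M_n = T(d − a/2) = 180.8 × (12.7 − 1.227) = 2074.3 kip·in.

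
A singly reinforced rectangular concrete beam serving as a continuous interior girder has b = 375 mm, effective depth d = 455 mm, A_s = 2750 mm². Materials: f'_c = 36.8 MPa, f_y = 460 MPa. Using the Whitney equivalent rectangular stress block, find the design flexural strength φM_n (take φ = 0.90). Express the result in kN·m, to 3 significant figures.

φM_n ≈ 457 kN·m

T = A_s f_y = 2750 × 460 = 1265000 N = 1265 kN.
From C = T: a = T/(0.85 f'_c b) = 1265000/(0.85 × 36.8 × 375) = 107.84 mm.
M_n = T(d − a/2) = 1265 kN × (455 − 53.92) mm = 507.37 kN·m.
φM_n = 0.90 × 507.37 = 456.63 kN·m.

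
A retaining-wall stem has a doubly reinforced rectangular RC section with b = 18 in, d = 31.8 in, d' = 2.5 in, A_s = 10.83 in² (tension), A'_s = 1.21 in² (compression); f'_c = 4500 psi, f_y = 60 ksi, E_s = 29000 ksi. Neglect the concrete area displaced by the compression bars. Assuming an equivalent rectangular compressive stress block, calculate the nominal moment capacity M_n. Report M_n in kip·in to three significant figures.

M_n ≈ 18100 kip·in

Assume both steels yield.
a = (A_s − A'_s) f_y/(0.85 f'_c b) = (10.83 − 1.21) × 60/(0.85 × 4.5 × 18) = 8.383 in.
c = a/β₁ = 8.383/0.825 = 10.161 in; ε'_s = 0.003(c − d')/c = 0.0023 ≥ ε_y = 0.0021, so the compression steel yields.
M_n = (A_s − A'_s) f_y (d − a/2) + A'_s f_y (d − d') = 577.2 × (31.8 − 4.1915) + 72.6 × (31.8 − 2.5) = 15935.6 + 2127.2 = 18062.8 kip·in.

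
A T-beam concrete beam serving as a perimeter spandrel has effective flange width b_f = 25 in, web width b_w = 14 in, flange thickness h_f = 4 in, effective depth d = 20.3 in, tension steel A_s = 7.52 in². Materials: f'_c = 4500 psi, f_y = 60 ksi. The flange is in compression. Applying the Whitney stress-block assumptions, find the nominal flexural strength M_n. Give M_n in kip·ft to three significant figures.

Tension: T = A_s f_y = 7.52 × 60 = 451.2 kips.
Try a within the flange: a = T/(0.85 f'_c b_f) = 451.2/(0.85 × 4.5 × 25) = 4.718 in.
a = 4.718 > h_f = 4 in: the block extends into the web. Split into flange-overhang and web parts.
C_f = 0.85 f'_c (b_f − b_w) h_f = 0.85 × 4.5 × (25 − 14) × 4 = 168.3 kips.
Remaining web compression depth: a_w = (T − C_f)/(0.85 f'_c b_w) = (451.2 − 168.3)/(0.85 × 4.5 × 14) = 5.283 in.
M_n = C_f(d − h_f/2) + (T − C_f)(d − a_w/2) = 168.3 × (20.3 − 2) + 282.9 × (20.3 − 2.6415) = 3079.9 + 4995.6 = 8075.5 kip·in.
M_n = 8075.5/12 = 672.96 kip·ft.

M_n ≈ 673 kip·ft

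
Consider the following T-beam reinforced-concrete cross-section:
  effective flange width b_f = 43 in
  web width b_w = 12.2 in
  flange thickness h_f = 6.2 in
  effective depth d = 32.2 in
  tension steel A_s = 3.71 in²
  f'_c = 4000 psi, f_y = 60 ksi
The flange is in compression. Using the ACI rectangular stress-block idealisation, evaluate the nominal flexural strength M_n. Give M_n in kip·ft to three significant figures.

M_n ≈ 583 kip·ft

Tension: T = A_s f_y = 3.71 × 60 = 222.6 kips.
Try a within the flange: a = T/(0.85 f'_c b_f) = 222.6/(0.85 × 4 × 43) = 1.523 in.
Since a = 1.523 ≤ h_f = 6.2 in, the stress block lies entirely in the flange; analyse as a rectangular beam of width b_f.
M_n = T(d − a/2) = 222.6 × (32.2 − 0.7615) = 6998.2 kip·in.
M_n = 6998.2/12 = 583.18 kip·ft.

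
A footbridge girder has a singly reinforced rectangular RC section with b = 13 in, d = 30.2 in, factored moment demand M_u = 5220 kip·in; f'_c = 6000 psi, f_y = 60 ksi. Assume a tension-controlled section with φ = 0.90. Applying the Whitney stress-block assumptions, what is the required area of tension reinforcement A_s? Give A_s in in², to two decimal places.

M_n = M_u/φ = 5220/0.90 = 5800 kip·in.
From M_n = 0.85 f'_c a b (d − a/2):
a = d − √(d² − 2M_n/(0.85 f'_c b)) = 30.2 − √(30.2² − 2 × 5800/(0.85 × 6 × 13)) = 3.051 in.
A_s = 0.85 f'_c a b / f_y = 0.85 × 6 × 3.051 × 13 / 60 = 3.371 in².

A_s ≈ 3.37 in²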